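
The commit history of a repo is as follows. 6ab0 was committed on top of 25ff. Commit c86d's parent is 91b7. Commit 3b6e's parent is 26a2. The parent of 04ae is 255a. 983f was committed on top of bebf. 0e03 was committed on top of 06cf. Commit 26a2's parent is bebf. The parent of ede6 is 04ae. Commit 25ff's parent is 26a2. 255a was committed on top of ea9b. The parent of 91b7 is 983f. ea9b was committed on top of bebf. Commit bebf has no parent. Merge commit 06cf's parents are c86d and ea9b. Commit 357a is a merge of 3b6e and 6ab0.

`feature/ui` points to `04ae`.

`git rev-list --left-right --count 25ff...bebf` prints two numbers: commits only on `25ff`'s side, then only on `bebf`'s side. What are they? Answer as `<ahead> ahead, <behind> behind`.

Reachable from 25ff: {25ff, 26a2, bebf}.
Reachable from bebf: {bebf}.
Only in 25ff's history (ahead): {25ff, 26a2} — 2.
Only in bebf's history (behind): {} — 0.

2 ahead, 0 behind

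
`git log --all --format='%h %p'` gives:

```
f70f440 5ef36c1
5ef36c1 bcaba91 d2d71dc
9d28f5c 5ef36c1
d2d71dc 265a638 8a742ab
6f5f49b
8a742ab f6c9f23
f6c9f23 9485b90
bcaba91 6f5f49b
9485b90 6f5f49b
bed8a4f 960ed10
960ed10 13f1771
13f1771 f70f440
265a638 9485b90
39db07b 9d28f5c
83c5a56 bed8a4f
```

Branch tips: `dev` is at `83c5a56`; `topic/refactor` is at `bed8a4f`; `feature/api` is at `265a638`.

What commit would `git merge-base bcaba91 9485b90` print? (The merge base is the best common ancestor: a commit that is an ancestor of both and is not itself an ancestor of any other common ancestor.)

Ancestors of bcaba91: {6f5f49b, bcaba91}.
Ancestors of 9485b90: {6f5f49b, 9485b90}.
Common ancestors: {6f5f49b}.
The only common ancestor is 6f5f49b, so it is the merge base.

6f5f49b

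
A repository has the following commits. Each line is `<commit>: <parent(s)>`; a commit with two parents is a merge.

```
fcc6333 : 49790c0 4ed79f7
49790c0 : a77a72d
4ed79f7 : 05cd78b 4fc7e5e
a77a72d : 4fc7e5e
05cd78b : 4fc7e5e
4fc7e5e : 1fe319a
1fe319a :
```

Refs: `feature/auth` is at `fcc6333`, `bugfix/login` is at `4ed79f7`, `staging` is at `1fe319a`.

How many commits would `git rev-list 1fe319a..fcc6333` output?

6

Reachable from fcc6333: {05cd78b, 1fe319a, 49790c0, 4ed79f7, 4fc7e5e, a77a72d, fcc6333}.
Reachable from 1fe319a: {1fe319a}.
In fcc6333's history but not 1fe319a's: {05cd78b, 49790c0, 4ed79f7, 4fc7e5e, a77a72d, fcc6333} — 6 commits.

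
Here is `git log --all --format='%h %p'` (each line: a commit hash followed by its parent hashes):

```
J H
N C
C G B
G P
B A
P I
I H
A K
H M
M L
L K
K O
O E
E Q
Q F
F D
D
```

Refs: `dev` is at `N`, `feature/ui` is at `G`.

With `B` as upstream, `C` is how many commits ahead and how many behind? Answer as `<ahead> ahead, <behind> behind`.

7 ahead, 0 behind

Reachable from C: {A, B, C, D, E, F, G, H, I, K, L, M, O, P, Q}.
Reachable from B: {A, B, D, E, F, K, O, Q}.
Only in C's history (ahead): {C, G, H, I, L, M, P} — 7.
Only in B's history (behind): {} — 0.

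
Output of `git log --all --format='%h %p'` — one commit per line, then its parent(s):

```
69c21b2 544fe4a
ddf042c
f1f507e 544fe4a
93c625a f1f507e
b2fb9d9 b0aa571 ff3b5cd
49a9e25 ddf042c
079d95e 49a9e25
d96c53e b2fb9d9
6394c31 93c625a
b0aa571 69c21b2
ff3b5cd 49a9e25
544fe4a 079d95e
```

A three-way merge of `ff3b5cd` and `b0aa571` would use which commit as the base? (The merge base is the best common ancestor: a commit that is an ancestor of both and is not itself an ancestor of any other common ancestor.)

Ancestors of ff3b5cd: {49a9e25, ddf042c, ff3b5cd}.
Ancestors of b0aa571: {079d95e, 49a9e25, 544fe4a, 69c21b2, b0aa571, ddf042c}.
Common ancestors: {49a9e25, ddf042c}.
Among these, 49a9e25 is not an ancestor of any other common ancestor — it is the merge base.

49a9e25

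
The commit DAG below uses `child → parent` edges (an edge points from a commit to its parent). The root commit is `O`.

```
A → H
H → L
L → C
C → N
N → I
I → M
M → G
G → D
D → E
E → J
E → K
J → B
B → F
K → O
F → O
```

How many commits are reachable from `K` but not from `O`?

Reachable from K: {K, O}.
Reachable from O: {O}.
In K's history but not O's: {K} — 1 commit.

1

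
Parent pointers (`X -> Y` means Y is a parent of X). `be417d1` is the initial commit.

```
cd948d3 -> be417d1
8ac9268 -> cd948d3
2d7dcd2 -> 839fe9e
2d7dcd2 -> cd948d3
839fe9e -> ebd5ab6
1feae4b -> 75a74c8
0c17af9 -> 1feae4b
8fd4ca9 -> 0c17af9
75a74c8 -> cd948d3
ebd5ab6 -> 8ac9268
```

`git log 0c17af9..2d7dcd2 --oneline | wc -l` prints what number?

4

Reachable from 2d7dcd2: {2d7dcd2, 839fe9e, 8ac9268, be417d1, cd948d3, ebd5ab6}.
Reachable from 0c17af9: {0c17af9, 1feae4b, 75a74c8, be417d1, cd948d3}.
In 2d7dcd2's history but not 0c17af9's: {2d7dcd2, 839fe9e, 8ac9268, ebd5ab6} — 4 commits.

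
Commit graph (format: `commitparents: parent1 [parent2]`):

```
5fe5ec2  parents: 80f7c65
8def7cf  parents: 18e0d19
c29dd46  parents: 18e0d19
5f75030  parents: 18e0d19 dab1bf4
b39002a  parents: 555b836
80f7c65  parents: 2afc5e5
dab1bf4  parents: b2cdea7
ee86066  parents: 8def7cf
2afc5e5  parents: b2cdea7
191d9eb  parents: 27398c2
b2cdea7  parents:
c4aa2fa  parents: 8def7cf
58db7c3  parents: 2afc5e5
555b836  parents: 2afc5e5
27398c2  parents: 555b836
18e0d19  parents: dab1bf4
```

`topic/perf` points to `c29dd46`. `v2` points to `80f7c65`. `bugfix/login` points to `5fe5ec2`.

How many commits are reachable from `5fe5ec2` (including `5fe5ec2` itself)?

4

Walking parent pointers from 5fe5ec2: reachable set = {2afc5e5, 5fe5ec2, 80f7c65, b2cdea7}.
That is 4 commits.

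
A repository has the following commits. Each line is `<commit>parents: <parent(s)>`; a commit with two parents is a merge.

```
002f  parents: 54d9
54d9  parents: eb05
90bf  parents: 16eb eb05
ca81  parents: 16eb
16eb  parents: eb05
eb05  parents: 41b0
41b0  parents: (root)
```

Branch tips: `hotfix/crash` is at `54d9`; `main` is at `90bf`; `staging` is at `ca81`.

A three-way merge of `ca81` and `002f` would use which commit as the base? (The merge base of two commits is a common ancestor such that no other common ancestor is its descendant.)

Ancestors of ca81: {16eb, 41b0, ca81, eb05}.
Ancestors of 002f: {002f, 41b0, 54d9, eb05}.
Common ancestors: {41b0, eb05}.
Among these, eb05 is not an ancestor of any other common ancestor — it is the merge base.

eb05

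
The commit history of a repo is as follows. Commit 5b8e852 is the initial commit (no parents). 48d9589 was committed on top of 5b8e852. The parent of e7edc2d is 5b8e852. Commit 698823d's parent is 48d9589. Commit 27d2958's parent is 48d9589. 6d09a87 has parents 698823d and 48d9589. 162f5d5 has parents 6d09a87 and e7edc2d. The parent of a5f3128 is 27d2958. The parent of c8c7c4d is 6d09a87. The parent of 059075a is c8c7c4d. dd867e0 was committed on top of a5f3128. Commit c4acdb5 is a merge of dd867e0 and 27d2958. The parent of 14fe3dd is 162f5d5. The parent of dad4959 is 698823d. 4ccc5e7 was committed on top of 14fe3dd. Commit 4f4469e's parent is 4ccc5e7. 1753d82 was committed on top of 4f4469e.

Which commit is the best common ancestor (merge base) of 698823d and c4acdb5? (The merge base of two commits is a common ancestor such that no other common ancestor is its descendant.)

48d9589

Ancestors of 698823d: {48d9589, 5b8e852, 698823d}.
Ancestors of c4acdb5: {27d2958, 48d9589, 5b8e852, a5f3128, c4acdb5, dd867e0}.
Common ancestors: {48d9589, 5b8e852}.
Among these, 48d9589 is not an ancestor of any other common ancestor — it is the merge base.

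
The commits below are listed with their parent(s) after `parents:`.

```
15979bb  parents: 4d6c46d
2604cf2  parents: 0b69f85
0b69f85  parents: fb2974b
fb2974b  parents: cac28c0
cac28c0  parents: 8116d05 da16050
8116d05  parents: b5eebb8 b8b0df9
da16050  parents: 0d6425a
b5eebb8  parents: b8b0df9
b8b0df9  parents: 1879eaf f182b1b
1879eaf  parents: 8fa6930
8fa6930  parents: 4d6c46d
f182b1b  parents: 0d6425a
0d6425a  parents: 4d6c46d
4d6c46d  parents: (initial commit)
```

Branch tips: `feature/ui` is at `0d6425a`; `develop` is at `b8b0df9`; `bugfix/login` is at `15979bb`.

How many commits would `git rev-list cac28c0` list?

Walking parent pointers from cac28c0: reachable set = {0d6425a, 1879eaf, 4d6c46d, 8116d05, 8fa6930, b5eebb8, b8b0df9, cac28c0, da16050, f182b1b}.
That is 10 commits.

10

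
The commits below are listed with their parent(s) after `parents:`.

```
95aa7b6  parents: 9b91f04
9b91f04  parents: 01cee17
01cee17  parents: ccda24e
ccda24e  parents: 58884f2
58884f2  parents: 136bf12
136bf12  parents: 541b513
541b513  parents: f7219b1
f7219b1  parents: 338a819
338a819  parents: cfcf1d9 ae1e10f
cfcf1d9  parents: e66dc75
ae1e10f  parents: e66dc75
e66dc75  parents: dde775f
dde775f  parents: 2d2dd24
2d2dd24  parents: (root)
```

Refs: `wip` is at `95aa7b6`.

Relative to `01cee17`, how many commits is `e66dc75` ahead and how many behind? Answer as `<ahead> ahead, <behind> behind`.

0 ahead, 9 behind

Reachable from e66dc75: {2d2dd24, dde775f, e66dc75}.
Reachable from 01cee17: {01cee17, 136bf12, 2d2dd24, 338a819, 541b513, 58884f2, ae1e10f, ccda24e, cfcf1d9, dde775f, e66dc75, f7219b1}.
Only in e66dc75's history (ahead): {} — 0.
Only in 01cee17's history (behind): {01cee17, 136bf12, 338a819, 541b513, 58884f2, ae1e10f, ccda24e, cfcf1d9, f7219b1} — 9.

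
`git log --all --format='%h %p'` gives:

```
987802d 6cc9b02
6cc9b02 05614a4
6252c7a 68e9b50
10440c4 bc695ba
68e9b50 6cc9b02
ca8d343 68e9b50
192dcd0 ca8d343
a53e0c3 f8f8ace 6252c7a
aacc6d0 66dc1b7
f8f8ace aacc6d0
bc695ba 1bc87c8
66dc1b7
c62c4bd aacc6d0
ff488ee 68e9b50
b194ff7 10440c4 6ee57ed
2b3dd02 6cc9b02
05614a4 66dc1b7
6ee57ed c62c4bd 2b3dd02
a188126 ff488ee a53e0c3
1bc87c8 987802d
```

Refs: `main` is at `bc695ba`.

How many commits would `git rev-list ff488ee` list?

5

Walking parent pointers from ff488ee: reachable set = {05614a4, 66dc1b7, 68e9b50, 6cc9b02, ff488ee}.
That is 5 commits.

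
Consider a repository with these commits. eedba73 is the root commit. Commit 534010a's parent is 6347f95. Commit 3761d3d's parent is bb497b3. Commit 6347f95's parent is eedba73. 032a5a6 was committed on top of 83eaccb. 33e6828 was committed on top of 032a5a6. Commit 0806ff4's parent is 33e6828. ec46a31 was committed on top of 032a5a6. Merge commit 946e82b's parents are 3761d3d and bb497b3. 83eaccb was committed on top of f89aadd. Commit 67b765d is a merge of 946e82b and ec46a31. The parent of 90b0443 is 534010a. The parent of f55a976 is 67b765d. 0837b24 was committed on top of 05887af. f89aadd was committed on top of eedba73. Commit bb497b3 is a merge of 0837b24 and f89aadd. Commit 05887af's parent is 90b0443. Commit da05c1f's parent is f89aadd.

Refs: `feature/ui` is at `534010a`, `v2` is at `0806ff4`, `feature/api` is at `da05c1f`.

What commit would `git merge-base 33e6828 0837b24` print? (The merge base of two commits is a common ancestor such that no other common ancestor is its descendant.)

eedba73

Ancestors of 33e6828: {032a5a6, 33e6828, 83eaccb, eedba73, f89aadd}.
Ancestors of 0837b24: {05887af, 0837b24, 534010a, 6347f95, 90b0443, eedba73}.
Common ancestors: {eedba73}.
The only common ancestor is eedba73, so it is the merge base.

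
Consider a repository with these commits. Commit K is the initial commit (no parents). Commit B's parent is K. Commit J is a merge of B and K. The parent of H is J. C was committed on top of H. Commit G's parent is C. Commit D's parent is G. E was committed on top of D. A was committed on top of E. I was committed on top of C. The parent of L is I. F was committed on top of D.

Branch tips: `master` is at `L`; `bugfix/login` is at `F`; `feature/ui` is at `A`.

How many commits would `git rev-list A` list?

Walking parent pointers from A: reachable set = {A, B, C, D, E, G, H, J, K}.
That is 9 commits.

9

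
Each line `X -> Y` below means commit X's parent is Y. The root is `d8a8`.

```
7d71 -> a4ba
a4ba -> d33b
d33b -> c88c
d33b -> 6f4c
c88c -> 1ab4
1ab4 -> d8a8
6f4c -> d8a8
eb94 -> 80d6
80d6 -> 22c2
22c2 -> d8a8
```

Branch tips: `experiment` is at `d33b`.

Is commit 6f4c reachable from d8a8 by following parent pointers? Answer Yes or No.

Ancestors of d8a8: {d8a8}.
6f4c is not in that set, so it is not an ancestor of d8a8.

No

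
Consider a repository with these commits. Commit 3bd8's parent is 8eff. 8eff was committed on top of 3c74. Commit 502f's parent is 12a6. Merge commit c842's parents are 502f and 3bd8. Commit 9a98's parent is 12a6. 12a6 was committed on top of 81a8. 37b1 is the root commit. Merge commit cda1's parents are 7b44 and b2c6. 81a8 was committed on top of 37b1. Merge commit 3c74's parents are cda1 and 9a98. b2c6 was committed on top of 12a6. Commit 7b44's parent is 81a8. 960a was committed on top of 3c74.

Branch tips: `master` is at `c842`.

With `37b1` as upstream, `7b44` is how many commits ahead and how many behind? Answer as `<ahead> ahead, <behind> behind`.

2 ahead, 0 behind

Reachable from 7b44: {37b1, 7b44, 81a8}.
Reachable from 37b1: {37b1}.
Only in 7b44's history (ahead): {7b44, 81a8} — 2.
Only in 37b1's history (behind): {} — 0.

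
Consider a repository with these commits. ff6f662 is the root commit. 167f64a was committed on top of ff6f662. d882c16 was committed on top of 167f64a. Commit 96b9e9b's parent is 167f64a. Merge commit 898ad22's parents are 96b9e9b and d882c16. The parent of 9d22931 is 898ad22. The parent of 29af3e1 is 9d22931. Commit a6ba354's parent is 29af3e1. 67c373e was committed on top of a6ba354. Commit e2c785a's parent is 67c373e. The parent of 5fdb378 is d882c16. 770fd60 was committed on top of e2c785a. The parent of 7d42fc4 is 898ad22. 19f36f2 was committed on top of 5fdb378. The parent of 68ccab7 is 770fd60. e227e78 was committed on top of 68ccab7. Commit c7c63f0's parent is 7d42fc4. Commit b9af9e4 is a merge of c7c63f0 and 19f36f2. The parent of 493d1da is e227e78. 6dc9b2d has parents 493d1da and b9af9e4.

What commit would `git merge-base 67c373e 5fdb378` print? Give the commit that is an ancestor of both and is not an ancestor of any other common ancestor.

d882c16

Ancestors of 67c373e: {167f64a, 29af3e1, 67c373e, 898ad22, 96b9e9b, 9d22931, a6ba354, d882c16, ff6f662}.
Ancestors of 5fdb378: {167f64a, 5fdb378, d882c16, ff6f662}.
Common ancestors: {167f64a, d882c16, ff6f662}.
Among these, d882c16 is not an ancestor of any other common ancestor — it is the merge base.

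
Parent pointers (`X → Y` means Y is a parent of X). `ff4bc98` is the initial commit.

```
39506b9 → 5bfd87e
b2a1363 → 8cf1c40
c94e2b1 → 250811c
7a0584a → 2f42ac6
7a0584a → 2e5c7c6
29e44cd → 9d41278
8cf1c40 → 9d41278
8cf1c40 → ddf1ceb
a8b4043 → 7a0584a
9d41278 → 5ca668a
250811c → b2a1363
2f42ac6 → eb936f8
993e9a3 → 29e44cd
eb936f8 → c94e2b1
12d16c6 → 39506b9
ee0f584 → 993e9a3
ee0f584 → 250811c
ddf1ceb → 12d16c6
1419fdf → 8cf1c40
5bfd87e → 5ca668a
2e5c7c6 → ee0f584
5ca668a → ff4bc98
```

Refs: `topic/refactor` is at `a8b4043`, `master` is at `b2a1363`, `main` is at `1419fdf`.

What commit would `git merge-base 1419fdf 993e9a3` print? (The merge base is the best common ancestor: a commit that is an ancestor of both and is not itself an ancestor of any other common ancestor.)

Ancestors of 1419fdf: {12d16c6, 1419fdf, 39506b9, 5bfd87e, 5ca668a, 8cf1c40, 9d41278, ddf1ceb, ff4bc98}.
Ancestors of 993e9a3: {29e44cd, 5ca668a, 993e9a3, 9d41278, ff4bc98}.
Common ancestors: {5ca668a, 9d41278, ff4bc98}.
Among these, 9d41278 is not an ancestor of any other common ancestor — it is the merge base.

9d41278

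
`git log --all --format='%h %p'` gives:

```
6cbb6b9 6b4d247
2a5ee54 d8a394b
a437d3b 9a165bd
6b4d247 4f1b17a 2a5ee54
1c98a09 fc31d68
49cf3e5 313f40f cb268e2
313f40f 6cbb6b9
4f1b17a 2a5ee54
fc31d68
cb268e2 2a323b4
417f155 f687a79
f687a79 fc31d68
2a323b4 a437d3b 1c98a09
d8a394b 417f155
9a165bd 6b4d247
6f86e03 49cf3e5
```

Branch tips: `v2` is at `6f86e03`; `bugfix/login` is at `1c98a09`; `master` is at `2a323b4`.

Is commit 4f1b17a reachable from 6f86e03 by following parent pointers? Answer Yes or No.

Ancestors of 6f86e03 (commits reachable by following parents): {1c98a09, 2a323b4, 2a5ee54, 313f40f, 417f155, 49cf3e5, 4f1b17a, 6b4d247, 6cbb6b9, 6f86e03, 9a165bd, a437d3b, cb268e2, d8a394b, f687a79, fc31d68}.
4f1b17a is in that set, so it is an ancestor of 6f86e03.

Yes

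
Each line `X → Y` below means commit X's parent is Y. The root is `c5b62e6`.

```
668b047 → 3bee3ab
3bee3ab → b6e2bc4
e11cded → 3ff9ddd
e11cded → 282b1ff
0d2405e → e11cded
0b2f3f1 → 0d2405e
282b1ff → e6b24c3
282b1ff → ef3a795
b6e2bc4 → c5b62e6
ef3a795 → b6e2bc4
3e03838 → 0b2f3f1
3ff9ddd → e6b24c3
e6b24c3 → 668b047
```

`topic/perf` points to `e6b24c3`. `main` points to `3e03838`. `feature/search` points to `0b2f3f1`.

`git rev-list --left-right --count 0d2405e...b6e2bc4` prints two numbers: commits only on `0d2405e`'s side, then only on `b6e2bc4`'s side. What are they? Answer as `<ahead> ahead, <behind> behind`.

Reachable from 0d2405e: {0d2405e, 282b1ff, 3bee3ab, 3ff9ddd, 668b047, b6e2bc4, c5b62e6, e11cded, e6b24c3, ef3a795}.
Reachable from b6e2bc4: {b6e2bc4, c5b62e6}.
Only in 0d2405e's history (ahead): {0d2405e, 282b1ff, 3bee3ab, 3ff9ddd, 668b047, e11cded, e6b24c3, ef3a795} — 8.
Only in b6e2bc4's history (behind): {} — 0.

8 ahead, 0 behind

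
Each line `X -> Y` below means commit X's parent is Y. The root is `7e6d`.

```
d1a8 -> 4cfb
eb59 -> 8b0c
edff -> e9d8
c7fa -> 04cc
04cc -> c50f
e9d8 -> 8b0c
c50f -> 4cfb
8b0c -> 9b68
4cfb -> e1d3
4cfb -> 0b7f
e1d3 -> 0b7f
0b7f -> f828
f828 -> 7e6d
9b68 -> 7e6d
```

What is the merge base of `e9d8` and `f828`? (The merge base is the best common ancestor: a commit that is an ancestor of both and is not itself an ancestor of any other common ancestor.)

7e6d

Ancestors of e9d8: {7e6d, 8b0c, 9b68, e9d8}.
Ancestors of f828: {7e6d, f828}.
Common ancestors: {7e6d}.
The only common ancestor is 7e6d, so it is the merge base.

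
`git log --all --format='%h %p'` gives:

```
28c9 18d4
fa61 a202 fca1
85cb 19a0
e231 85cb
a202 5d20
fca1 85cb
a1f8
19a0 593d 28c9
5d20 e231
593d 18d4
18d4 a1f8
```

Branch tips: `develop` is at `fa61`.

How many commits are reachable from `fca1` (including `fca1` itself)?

Walking parent pointers from fca1: reachable set = {18d4, 19a0, 28c9, 593d, 85cb, a1f8, fca1}.
That is 7 commits.

7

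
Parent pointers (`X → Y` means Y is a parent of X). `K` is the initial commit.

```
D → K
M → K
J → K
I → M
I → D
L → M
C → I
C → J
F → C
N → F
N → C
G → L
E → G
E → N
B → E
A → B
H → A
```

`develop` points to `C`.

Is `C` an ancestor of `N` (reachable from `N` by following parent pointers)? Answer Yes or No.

Yes

Ancestors of N (commits reachable by following parents): {C, D, F, I, J, K, M, N}.
C is in that set, so it is an ancestor of N.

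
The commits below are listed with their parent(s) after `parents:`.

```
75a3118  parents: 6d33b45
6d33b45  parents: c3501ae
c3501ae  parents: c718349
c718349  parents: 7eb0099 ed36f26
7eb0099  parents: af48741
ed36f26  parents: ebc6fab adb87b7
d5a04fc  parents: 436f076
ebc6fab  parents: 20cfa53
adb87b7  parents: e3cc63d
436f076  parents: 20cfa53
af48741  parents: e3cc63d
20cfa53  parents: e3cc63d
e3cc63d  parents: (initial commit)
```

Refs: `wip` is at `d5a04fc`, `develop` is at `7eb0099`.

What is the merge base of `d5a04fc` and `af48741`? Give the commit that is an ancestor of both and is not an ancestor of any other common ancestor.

e3cc63d

Ancestors of d5a04fc: {20cfa53, 436f076, d5a04fc, e3cc63d}.
Ancestors of af48741: {af48741, e3cc63d}.
Common ancestors: {e3cc63d}.
The only common ancestor is e3cc63d, so it is the merge base.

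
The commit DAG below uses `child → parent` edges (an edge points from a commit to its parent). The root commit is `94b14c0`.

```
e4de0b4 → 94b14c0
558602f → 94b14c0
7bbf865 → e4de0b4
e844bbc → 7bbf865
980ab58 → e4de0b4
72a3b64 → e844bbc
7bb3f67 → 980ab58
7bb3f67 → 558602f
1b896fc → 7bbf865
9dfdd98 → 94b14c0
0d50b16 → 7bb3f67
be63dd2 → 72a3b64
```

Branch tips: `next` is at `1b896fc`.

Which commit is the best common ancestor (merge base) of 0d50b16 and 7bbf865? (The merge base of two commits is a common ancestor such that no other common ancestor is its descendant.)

e4de0b4

Ancestors of 0d50b16: {0d50b16, 558602f, 7bb3f67, 94b14c0, 980ab58, e4de0b4}.
Ancestors of 7bbf865: {7bbf865, 94b14c0, e4de0b4}.
Common ancestors: {94b14c0, e4de0b4}.
Among these, e4de0b4 is not an ancestor of any other common ancestor — it is the merge base.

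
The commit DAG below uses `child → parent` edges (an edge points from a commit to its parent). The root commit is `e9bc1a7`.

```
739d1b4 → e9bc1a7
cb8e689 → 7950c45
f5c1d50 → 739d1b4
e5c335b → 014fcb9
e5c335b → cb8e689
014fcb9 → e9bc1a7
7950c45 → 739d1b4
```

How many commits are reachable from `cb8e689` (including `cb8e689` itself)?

4

Walking parent pointers from cb8e689: reachable set = {739d1b4, 7950c45, cb8e689, e9bc1a7}.
That is 4 commits.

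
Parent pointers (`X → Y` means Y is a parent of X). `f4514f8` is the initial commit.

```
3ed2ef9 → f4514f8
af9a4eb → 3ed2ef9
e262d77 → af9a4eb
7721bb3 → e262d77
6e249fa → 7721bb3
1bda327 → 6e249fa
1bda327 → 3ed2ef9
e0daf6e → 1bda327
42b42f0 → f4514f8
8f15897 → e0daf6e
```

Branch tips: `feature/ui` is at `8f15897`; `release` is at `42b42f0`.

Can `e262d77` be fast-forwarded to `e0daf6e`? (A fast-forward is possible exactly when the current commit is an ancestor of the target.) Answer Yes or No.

Yes

A fast-forward from e262d77 to e0daf6e is possible iff e262d77 is an ancestor of e0daf6e.
Ancestors of e0daf6e: {1bda327, 3ed2ef9, 6e249fa, 7721bb3, af9a4eb, e0daf6e, e262d77, f4514f8}.
e262d77 is among them, so fast-forward is possible.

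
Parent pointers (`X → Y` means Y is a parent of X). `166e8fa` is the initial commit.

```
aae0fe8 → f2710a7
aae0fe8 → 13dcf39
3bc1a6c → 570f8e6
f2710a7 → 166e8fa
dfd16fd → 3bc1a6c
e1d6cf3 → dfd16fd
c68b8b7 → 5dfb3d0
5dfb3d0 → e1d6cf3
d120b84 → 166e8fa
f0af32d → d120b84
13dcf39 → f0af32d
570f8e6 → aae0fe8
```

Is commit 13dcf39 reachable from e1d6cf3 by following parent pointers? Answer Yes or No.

Yes

Ancestors of e1d6cf3 (commits reachable by following parents): {13dcf39, 166e8fa, 3bc1a6c, 570f8e6, aae0fe8, d120b84, dfd16fd, e1d6cf3, f0af32d, f2710a7}.
13dcf39 is in that set, so it is an ancestor of e1d6cf3.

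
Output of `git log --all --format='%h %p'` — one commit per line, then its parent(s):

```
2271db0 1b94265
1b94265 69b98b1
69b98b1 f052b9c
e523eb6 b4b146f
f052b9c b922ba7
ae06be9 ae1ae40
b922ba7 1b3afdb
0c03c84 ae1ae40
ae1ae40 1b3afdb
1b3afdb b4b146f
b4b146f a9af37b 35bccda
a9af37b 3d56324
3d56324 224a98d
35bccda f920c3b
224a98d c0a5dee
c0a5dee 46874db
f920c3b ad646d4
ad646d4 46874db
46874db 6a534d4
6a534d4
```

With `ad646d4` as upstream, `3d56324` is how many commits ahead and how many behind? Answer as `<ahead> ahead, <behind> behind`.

Reachable from 3d56324: {224a98d, 3d56324, 46874db, 6a534d4, c0a5dee}.
Reachable from ad646d4: {46874db, 6a534d4, ad646d4}.
Only in 3d56324's history (ahead): {224a98d, 3d56324, c0a5dee} — 3.
Only in ad646d4's history (behind): {ad646d4} — 1.

3 ahead, 1 behind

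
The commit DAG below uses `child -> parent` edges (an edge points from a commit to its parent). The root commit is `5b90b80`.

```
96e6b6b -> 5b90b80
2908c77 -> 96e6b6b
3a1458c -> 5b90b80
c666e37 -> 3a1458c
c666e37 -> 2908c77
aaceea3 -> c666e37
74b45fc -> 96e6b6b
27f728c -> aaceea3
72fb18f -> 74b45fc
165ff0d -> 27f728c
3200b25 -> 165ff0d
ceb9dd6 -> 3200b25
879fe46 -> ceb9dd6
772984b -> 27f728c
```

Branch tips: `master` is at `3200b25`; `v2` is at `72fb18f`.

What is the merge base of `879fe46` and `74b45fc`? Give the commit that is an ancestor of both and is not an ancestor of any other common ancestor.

96e6b6b

Ancestors of 879fe46: {165ff0d, 27f728c, 2908c77, 3200b25, 3a1458c, 5b90b80, 879fe46, 96e6b6b, aaceea3, c666e37, ceb9dd6}.
Ancestors of 74b45fc: {5b90b80, 74b45fc, 96e6b6b}.
Common ancestors: {5b90b80, 96e6b6b}.
Among these, 96e6b6b is not an ancestor of any other common ancestor — it is the merge base.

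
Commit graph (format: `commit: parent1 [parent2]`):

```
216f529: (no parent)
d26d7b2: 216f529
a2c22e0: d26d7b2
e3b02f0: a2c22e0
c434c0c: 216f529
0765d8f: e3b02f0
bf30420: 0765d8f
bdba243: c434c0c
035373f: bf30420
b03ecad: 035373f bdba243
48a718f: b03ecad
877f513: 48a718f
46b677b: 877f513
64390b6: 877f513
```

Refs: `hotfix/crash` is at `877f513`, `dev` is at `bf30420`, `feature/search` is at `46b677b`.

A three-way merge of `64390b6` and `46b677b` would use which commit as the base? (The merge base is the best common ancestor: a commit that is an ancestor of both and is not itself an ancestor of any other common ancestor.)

Ancestors of 64390b6: {035373f, 0765d8f, 216f529, 48a718f, 64390b6, 877f513, a2c22e0, b03ecad, bdba243, bf30420, c434c0c, d26d7b2, e3b02f0}.
Ancestors of 46b677b: {035373f, 0765d8f, 216f529, 46b677b, 48a718f, 877f513, a2c22e0, b03ecad, bdba243, bf30420, c434c0c, d26d7b2, e3b02f0}.
Common ancestors: {035373f, 0765d8f, 216f529, 48a718f, 877f513, a2c22e0, b03ecad, bdba243, bf30420, c434c0c, d26d7b2, e3b02f0}.
Among these, 877f513 is not an ancestor of any other common ancestor — it is the merge base.

877f513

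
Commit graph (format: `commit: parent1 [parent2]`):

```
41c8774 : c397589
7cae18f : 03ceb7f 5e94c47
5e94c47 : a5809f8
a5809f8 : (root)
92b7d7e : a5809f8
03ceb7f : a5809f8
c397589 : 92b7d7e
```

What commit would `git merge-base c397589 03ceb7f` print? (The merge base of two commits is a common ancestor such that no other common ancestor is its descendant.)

Ancestors of c397589: {92b7d7e, a5809f8, c397589}.
Ancestors of 03ceb7f: {03ceb7f, a5809f8}.
Common ancestors: {a5809f8}.
The only common ancestor is a5809f8, so it is the merge base.

a5809f8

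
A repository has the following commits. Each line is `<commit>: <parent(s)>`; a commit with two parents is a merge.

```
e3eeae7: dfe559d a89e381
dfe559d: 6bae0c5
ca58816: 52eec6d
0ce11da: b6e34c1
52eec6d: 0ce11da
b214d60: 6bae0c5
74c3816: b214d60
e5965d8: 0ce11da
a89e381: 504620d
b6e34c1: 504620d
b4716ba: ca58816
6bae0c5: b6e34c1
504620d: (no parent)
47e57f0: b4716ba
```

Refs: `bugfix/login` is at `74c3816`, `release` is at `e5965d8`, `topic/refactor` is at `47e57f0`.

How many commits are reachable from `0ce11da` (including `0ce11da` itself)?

Walking parent pointers from 0ce11da: reachable set = {0ce11da, 504620d, b6e34c1}.
That is 3 commits.

3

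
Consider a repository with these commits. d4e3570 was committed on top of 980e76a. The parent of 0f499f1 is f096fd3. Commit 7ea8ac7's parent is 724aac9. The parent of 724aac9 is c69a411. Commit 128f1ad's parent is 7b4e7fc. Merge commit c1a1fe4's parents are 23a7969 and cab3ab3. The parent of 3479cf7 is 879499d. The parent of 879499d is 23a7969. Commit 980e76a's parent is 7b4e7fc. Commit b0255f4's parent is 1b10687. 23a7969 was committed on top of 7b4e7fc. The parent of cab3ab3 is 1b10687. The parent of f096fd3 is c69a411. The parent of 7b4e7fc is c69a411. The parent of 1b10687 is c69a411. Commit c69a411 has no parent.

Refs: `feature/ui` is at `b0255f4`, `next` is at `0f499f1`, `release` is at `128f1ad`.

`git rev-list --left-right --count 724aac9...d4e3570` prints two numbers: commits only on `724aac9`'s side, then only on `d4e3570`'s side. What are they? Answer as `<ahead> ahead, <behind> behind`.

Reachable from 724aac9: {724aac9, c69a411}.
Reachable from d4e3570: {7b4e7fc, 980e76a, c69a411, d4e3570}.
Only in 724aac9's history (ahead): {724aac9} — 1.
Only in d4e3570's history (behind): {7b4e7fc, 980e76a, d4e3570} — 3.

1 ahead, 3 behind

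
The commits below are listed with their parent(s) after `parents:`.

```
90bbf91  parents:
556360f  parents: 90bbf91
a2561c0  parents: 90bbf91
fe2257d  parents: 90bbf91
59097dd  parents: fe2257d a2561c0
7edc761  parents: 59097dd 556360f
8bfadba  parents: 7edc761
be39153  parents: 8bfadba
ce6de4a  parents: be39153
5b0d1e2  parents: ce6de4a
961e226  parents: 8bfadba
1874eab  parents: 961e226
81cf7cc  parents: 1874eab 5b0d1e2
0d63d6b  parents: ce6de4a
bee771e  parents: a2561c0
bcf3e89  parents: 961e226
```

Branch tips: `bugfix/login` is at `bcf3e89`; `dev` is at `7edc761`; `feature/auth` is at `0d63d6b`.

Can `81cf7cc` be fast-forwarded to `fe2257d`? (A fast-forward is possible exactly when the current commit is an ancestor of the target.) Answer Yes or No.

A fast-forward from 81cf7cc to fe2257d is possible iff 81cf7cc is an ancestor of fe2257d.
Ancestors of fe2257d: {90bbf91, fe2257d}.
81cf7cc is not among them, so fast-forward is not possible.

No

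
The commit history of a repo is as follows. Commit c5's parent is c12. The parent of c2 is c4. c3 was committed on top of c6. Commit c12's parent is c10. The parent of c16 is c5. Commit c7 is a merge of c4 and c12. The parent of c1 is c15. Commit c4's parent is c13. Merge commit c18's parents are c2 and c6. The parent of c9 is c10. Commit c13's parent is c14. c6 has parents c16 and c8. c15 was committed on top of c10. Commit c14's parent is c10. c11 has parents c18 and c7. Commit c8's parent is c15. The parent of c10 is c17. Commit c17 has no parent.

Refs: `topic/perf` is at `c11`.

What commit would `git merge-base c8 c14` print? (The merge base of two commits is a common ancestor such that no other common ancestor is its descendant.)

c10

Ancestors of c8: {c10, c15, c17, c8}.
Ancestors of c14: {c10, c14, c17}.
Common ancestors: {c10, c17}.
Among these, c10 is not an ancestor of any other common ancestor — it is the merge base.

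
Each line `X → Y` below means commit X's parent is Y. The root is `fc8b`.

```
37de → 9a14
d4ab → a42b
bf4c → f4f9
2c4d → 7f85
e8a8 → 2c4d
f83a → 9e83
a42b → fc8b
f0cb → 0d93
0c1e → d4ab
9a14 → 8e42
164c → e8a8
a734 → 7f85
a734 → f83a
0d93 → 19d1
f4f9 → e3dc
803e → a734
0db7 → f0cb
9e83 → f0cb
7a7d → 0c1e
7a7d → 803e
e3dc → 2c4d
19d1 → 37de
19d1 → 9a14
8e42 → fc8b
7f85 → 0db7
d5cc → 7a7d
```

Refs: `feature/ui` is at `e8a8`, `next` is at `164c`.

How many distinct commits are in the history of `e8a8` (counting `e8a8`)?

Walking parent pointers from e8a8: reachable set = {0d93, 0db7, 19d1, 2c4d, 37de, 7f85, 8e42, 9a14, e8a8, f0cb, fc8b}.
That is 11 commits.

11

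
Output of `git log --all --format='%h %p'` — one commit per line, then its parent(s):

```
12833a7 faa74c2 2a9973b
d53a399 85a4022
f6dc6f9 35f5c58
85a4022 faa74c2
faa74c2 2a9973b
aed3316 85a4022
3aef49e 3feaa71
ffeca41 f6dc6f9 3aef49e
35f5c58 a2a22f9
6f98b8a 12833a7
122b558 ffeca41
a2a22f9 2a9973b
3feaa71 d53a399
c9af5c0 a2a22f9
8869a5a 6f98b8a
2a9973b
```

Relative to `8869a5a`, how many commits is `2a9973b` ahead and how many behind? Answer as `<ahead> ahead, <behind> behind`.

Reachable from 2a9973b: {2a9973b}.
Reachable from 8869a5a: {12833a7, 2a9973b, 6f98b8a, 8869a5a, faa74c2}.
Only in 2a9973b's history (ahead): {} — 0.
Only in 8869a5a's history (behind): {12833a7, 6f98b8a, 8869a5a, faa74c2} — 4.

0 ahead, 4 behind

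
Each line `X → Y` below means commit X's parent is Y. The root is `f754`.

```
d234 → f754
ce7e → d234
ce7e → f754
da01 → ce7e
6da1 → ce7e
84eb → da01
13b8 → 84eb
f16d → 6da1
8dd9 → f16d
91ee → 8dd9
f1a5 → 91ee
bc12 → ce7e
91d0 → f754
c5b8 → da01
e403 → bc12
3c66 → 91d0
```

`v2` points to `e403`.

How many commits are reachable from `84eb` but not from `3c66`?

Reachable from 84eb: {84eb, ce7e, d234, da01, f754}.
Reachable from 3c66: {3c66, 91d0, f754}.
In 84eb's history but not 3c66's: {84eb, ce7e, d234, da01} — 4 commits.

4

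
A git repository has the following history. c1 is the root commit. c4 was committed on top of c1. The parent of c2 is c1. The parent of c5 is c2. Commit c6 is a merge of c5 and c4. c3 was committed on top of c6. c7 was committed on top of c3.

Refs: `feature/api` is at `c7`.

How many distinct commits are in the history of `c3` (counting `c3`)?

6

Walking parent pointers from c3: reachable set = {c1, c2, c3, c4, c5, c6}.
That is 6 commits.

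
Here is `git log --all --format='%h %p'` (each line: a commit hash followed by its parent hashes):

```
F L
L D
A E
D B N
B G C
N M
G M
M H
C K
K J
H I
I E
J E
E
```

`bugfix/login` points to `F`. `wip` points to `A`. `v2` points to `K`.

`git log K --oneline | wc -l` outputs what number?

3

Walking parent pointers from K: reachable set = {E, J, K}.
That is 3 commits.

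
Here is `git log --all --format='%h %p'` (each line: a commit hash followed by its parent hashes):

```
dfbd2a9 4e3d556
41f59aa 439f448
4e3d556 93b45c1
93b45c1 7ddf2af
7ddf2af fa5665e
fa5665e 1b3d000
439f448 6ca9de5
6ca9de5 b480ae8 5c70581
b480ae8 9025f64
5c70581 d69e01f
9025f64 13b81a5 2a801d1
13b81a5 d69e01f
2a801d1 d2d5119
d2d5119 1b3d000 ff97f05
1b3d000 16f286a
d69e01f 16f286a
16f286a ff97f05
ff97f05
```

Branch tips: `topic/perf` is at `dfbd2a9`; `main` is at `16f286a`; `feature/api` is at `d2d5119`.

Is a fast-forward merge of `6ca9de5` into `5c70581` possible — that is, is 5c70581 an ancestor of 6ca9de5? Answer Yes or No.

A fast-forward from 5c70581 to 6ca9de5 is possible iff 5c70581 is an ancestor of 6ca9de5.
Ancestors of 6ca9de5: {13b81a5, 16f286a, 1b3d000, 2a801d1, 5c70581, 6ca9de5, 9025f64, b480ae8, d2d5119, d69e01f, ff97f05}.
5c70581 is among them, so fast-forward is possible.

Yes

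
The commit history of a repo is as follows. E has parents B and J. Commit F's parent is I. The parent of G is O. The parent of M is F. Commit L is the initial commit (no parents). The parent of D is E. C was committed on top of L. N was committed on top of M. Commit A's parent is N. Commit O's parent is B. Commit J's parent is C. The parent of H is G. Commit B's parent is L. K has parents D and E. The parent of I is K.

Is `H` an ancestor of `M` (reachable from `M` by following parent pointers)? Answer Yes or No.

Ancestors of M: {B, C, D, E, F, I, J, K, L, M}.
H is not in that set, so it is not an ancestor of M.

No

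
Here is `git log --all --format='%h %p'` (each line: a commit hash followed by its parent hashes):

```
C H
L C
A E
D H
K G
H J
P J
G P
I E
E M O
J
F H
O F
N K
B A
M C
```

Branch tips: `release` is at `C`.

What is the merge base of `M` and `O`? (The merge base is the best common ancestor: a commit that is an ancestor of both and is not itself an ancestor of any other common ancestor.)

Ancestors of M: {C, H, J, M}.
Ancestors of O: {F, H, J, O}.
Common ancestors: {H, J}.
Among these, H is not an ancestor of any other common ancestor — it is the merge base.

H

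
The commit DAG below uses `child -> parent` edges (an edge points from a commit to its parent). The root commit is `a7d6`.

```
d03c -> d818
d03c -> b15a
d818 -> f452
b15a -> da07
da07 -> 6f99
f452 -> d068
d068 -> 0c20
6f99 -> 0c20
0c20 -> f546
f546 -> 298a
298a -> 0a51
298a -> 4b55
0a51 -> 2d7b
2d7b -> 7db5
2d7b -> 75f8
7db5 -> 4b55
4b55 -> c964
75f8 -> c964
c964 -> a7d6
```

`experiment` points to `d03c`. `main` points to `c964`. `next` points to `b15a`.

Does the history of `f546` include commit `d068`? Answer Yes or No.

No

Ancestors of f546: {0a51, 298a, 2d7b, 4b55, 75f8, 7db5, a7d6, c964, f546}.
d068 is not in that set, so it is not an ancestor of f546.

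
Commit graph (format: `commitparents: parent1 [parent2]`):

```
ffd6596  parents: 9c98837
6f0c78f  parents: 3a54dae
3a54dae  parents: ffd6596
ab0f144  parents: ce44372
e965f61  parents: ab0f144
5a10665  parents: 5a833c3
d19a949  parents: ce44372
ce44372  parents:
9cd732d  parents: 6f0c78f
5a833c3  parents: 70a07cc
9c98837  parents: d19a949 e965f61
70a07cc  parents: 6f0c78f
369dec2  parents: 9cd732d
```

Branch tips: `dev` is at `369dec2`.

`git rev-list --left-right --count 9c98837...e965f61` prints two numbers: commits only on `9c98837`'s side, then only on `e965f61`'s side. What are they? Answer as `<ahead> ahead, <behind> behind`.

Reachable from 9c98837: {9c98837, ab0f144, ce44372, d19a949, e965f61}.
Reachable from e965f61: {ab0f144, ce44372, e965f61}.
Only in 9c98837's history (ahead): {9c98837, d19a949} — 2.
Only in e965f61's history (behind): {} — 0.

2 ahead, 0 behind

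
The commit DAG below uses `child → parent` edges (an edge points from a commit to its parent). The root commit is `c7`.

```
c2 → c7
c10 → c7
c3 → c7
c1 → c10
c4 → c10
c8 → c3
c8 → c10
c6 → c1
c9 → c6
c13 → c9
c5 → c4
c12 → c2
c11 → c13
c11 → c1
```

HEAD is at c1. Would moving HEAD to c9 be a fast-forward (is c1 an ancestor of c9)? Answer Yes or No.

Yes

A fast-forward from c1 to c9 is possible iff c1 is an ancestor of c9.
Ancestors of c9: {c1, c10, c6, c7, c9}.
c1 is among them, so fast-forward is possible.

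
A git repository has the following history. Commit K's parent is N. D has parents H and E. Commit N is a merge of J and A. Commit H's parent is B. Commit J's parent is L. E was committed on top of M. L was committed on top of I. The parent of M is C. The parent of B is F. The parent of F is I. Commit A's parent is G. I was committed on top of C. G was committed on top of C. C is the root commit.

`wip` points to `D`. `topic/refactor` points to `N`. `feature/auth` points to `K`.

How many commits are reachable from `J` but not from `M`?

Reachable from J: {C, I, J, L}.
Reachable from M: {C, M}.
In J's history but not M's: {I, J, L} — 3 commits.

3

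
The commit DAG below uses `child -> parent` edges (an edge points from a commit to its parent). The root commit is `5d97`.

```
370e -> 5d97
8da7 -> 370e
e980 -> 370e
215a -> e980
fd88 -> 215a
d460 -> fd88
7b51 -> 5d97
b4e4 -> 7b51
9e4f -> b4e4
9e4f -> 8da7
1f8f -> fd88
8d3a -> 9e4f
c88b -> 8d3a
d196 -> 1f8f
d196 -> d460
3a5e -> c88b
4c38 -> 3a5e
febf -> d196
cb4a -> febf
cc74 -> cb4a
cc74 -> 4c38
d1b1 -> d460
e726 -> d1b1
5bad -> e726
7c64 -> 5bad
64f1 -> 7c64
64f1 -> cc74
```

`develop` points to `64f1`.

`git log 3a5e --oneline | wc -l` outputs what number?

9

Walking parent pointers from 3a5e: reachable set = {370e, 3a5e, 5d97, 7b51, 8d3a, 8da7, 9e4f, b4e4, c88b}.
That is 9 commits.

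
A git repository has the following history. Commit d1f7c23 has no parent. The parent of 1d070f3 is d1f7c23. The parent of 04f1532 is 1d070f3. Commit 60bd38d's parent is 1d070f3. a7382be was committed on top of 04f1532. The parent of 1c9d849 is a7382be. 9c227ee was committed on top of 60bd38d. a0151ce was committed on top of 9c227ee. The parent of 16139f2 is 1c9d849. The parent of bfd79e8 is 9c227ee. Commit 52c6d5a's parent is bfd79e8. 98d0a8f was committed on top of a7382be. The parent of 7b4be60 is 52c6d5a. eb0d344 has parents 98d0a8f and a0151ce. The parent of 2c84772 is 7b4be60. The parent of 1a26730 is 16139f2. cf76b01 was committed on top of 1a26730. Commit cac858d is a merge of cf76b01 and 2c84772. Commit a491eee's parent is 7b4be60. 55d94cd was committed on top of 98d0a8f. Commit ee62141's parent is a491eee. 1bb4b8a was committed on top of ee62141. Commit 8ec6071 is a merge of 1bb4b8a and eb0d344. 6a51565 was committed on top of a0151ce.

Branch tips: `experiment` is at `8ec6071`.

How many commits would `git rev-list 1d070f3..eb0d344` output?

7

Reachable from eb0d344: {04f1532, 1d070f3, 60bd38d, 98d0a8f, 9c227ee, a0151ce, a7382be, d1f7c23, eb0d344}.
Reachable from 1d070f3: {1d070f3, d1f7c23}.
In eb0d344's history but not 1d070f3's: {04f1532, 60bd38d, 98d0a8f, 9c227ee, a0151ce, a7382be, eb0d344} — 7 commits.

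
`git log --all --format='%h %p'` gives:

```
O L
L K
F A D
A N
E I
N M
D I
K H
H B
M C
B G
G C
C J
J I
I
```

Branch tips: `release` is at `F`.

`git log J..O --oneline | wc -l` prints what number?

Reachable from O: {B, C, G, H, I, J, K, L, O}.
Reachable from J: {I, J}.
In O's history but not J's: {B, C, G, H, K, L, O} — 7 commits.

7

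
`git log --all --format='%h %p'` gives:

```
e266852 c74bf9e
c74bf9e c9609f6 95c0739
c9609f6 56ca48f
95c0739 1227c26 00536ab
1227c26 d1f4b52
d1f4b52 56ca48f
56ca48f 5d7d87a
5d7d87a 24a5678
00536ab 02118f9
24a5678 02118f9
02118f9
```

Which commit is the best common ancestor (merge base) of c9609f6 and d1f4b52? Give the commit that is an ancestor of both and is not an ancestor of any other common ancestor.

56ca48f

Ancestors of c9609f6: {02118f9, 24a5678, 56ca48f, 5d7d87a, c9609f6}.
Ancestors of d1f4b52: {02118f9, 24a5678, 56ca48f, 5d7d87a, d1f4b52}.
Common ancestors: {02118f9, 24a5678, 56ca48f, 5d7d87a}.
Among these, 56ca48f is not an ancestor of any other common ancestor — it is the merge base.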